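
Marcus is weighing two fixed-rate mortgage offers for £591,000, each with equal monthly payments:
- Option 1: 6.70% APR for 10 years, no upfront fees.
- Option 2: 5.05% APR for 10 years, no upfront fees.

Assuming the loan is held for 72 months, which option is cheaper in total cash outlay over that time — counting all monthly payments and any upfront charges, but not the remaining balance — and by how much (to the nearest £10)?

Option 2 by £35,140

Option 1: monthly rate = 6.7%/12 = 0.0055833; payment = 591,000 × 0.0055833 / (1 − (1+0.0055833)^−120) = £6,770.98.
Option 2: monthly rate = 5.05%/12 = 0.0042083; payment = 591,000 × 0.0042083 / (1 − (1+0.0042083)^−120) = £6,282.93.
Over 72 months: Option 1 costs 72 × £6,770.98 = £487,510.56; Option 2 costs 72 × £6,282.93 = £452,370.96.
Option 2 is cheaper by £487,510.56 − £452,370.96 = £35,139.60.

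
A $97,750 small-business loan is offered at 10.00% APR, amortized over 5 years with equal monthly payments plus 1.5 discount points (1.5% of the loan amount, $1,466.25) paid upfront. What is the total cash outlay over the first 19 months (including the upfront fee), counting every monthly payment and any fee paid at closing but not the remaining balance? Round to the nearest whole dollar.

Monthly rate = 10%/12 = 0.0083333; payment = 97,750 × 0.0083333 / (1 − (1+0.0083333)^−60) = $2,076.90.
Total outlay = 19 × $2,076.90 + $1,466.25 = $40,927.35.

$40,927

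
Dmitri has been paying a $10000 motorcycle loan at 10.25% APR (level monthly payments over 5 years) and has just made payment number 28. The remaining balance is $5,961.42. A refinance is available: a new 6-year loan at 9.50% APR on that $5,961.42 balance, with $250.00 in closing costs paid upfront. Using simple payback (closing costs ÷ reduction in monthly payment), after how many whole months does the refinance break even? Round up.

Current payment = 10,000 × 10.25%/12 / (1 − (1+0.0085417)^−60) = $213.70.
Refinanced payment = 5,961.42 × 0.0079167 / (1 − (1+0.0079167)^−72) = $108.94.
Monthly savings = $213.70 − $108.94 = $104.76.
Break-even = $250.00 / $104.76 = 2.39 → 3 months.

3 months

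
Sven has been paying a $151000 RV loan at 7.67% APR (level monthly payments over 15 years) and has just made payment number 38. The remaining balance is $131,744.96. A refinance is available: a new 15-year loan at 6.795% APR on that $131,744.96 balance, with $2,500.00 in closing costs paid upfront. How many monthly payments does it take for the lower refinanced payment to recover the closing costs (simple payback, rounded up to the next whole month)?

Current payment = 151,000 × 7.67%/12 / (1 − (1+0.0063917)^−180) = $1,414.42.
Refinanced payment = 131,744.96 × 0.0056625 / (1 − (1+0.0056625)^−180) = $1,169.11.
Monthly savings = $1,414.42 − $1,169.11 = $245.31.
Break-even = $2,500.00 / $245.31 = 10.19 → 11 months.

11 months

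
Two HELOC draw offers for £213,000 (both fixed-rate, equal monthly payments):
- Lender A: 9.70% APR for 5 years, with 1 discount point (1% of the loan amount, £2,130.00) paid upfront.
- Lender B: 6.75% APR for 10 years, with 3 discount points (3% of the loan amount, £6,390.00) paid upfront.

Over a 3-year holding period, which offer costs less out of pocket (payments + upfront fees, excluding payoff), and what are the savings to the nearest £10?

Lender B by £69,490

Lender A: monthly rate = 9.7%/12 = 0.0080833; payment = 213,000 × 0.0080833 / (1 − (1+0.0080833)^−60) = £4,494.24.
Lender B: at 6.75% the monthly rate is 0.0056250, so the payment is 213,000 × 0.0056250 / (1 − 1.0056250^−120) = £2,445.75.
Over 36 months: Lender A costs 36 × £4,494.24 + £2,130.00 = £163,922.64; Lender B costs 36 × £2,445.75 + £6,390.00 = £94,437.00.
Lender B is cheaper by £163,922.64 − £94,437.00 = £69,485.64.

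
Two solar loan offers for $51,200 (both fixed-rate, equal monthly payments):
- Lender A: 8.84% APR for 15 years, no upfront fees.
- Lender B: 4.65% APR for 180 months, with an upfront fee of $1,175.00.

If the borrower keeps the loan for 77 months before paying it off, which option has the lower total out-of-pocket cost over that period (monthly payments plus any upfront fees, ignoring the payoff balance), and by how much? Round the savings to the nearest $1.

Lender A: at 8.84% the monthly rate is 0.0073667, so the payment is 51,200 × 0.0073667 / (1 − 1.0073667^−180) = $514.44.
Lender B: at 4.65% the monthly rate is 0.0038750, so the payment is 51,200 × 0.0038750 / (1 − 1.0038750^−180) = $395.61.
Over 77 months: Lender A costs 77 × $514.44 = $39,611.88; Lender B costs 77 × $395.61 + $1,175.00 = $31,636.97.
Lender B is cheaper by $39,611.88 − $31,636.97 = $7,974.91.

Lender B by $7,975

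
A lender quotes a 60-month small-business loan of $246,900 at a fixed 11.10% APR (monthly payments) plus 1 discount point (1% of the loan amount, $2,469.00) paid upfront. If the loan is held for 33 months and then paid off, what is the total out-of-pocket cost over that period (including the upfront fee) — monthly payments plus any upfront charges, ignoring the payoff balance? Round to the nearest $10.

Monthly rate = 11.1%/12 = 0.0092500; payment = 246,900 × 0.0092500 / (1 − (1+0.0092500)^−60) = $5,380.53.
Total outlay = 33 × $5,380.53 + $2,469.00 = $180,026.49.

$180,030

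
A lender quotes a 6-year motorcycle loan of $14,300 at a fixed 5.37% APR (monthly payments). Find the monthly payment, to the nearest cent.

At 5.37% the monthly rate is 0.0044750, so the payment is 14,300 × 0.0044750 / (1 − 1.0044750^−72) = $232.76.

$232.76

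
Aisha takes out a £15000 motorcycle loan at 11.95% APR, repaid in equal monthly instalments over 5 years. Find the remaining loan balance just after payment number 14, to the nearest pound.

With monthly rate i = 11.95%/12 = 0.0099583, the balance after k of n payments is P · [(1+i)^n − (1+i)^k] / [(1+i)^n − 1].
(1+0.0099583)^60 = 1.81220539 and (1+0.0099583)^14 = 1.14881050, so the balance is 15,000 × (1.81220539 − 1.14881050) / (1.81220539 − 1) = £12,251.73.

£12,252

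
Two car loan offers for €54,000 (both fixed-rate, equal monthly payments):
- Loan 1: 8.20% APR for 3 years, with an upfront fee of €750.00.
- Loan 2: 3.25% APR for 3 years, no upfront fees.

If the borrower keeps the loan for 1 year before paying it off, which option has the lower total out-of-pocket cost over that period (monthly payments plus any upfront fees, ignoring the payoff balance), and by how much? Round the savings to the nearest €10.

Loan 1: monthly rate = 8.2%/12 = 0.0068333; payment = 54,000 × 0.0068333 / (1 − (1+0.0068333)^−36) = €1,697.15.
Loan 2: monthly rate = 3.25%/12 = 0.0027083; payment = 54,000 × 0.0027083 / (1 − (1+0.0027083)^−36) = €1,576.34.
Over 12 months: Loan 1 costs 12 × €1,697.15 + €750.00 = €21,115.80; Loan 2 costs 12 × €1,576.34 = €18,916.08.
Loan 2 is cheaper by €21,115.80 − €18,916.08 = €2,199.72.

Loan 2 by €2,200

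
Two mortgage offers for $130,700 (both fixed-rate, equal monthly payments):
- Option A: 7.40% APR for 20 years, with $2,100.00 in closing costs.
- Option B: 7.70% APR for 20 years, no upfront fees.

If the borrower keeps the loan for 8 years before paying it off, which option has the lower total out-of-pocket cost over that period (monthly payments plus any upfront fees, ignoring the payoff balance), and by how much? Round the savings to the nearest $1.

Option A by $206

Option A: monthly rate = 7.4%/12 = 0.0061667; payment = 130,700 × 0.0061667 / (1 − (1+0.0061667)^−240) = $1,044.93.
Option B: at 7.70% the monthly rate is 0.0064167, so the payment is 130,700 × 0.0064167 / (1 − 1.0064167^−240) = $1,068.95.
Over 96 months: Option A costs 96 × $1,044.93 + $2,100.00 = $102,413.28; Option B costs 96 × $1,068.95 = $102,619.20.
Option A is cheaper by $102,619.20 − $102,413.28 = $205.92.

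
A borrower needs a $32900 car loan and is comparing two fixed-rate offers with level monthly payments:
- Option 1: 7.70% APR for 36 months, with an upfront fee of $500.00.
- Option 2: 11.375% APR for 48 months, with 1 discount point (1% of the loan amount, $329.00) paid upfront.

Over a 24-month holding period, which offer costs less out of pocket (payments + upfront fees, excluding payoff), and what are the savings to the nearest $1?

Option 1: at 7.70% the monthly rate is 0.0064167, so the payment is 32,900 × 0.0064167 / (1 − 1.0064167^−36) = $1,026.42.
Option 2: monthly rate = 11.375%/12 = 0.0094792; payment = 32,900 × 0.0094792 / (1 − (1+0.0094792)^−48) = $856.32.
Over 24 months: Option 1 costs 24 × $1,026.42 + $500.00 = $25,134.08; Option 2 costs 24 × $856.32 + $329.00 = $20,880.68.
Option 2 is cheaper by $25,134.08 − $20,880.68 = $4,253.40.

Option 2 by $4,253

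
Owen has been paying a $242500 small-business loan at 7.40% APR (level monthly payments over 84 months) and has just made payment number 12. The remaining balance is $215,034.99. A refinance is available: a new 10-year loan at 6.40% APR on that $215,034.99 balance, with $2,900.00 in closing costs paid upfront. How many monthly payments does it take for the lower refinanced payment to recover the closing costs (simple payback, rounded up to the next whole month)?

Current payment = 242,500 × 7.4%/12 / (1 − (1+0.0061667)^−84) = $3,707.57.
Refinanced payment = 215,034.99 × 0.0053333 / (1 − (1+0.0053333)^−120) = $2,430.75.
Monthly savings = $3,707.57 − $2,430.75 = $1,276.82.
Break-even = $2,900.00 / $1,276.82 = 2.27 → 3 months.

3 months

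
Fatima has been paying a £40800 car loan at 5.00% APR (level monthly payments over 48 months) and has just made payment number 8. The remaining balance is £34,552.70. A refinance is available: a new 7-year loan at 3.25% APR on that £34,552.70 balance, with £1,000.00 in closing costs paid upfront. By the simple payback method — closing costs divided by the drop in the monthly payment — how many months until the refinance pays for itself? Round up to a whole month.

3 months

Current payment = 40,800 × 5%/12 / (1 − (1+0.0041667)^−48) = £939.60.
Refinanced payment = 34,552.70 × 0.0027083 / (1 − (1+0.0027083)^−84) = £460.46.
Monthly savings = £939.60 − £460.46 = £479.14.
Break-even = £1,000.00 / £479.14 = 2.09 → 3 months.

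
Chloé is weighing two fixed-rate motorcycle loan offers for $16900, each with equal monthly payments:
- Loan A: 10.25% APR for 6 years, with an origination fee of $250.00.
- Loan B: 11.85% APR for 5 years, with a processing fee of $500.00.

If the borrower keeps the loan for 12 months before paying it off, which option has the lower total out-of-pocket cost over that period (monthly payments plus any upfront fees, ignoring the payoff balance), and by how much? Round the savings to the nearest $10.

Loan A: monthly rate = 10.25%/12 = 0.0085417; payment = 16,900 × 0.0085417 / (1 − (1+0.0085417)^−72) = $315.22.
Loan B: at 11.85% the monthly rate is 0.0098750, so the payment is 16,900 × 0.0098750 / (1 − 1.0098750^−60) = $374.65.
Over 12 months: Loan A costs 12 × $315.22 + $250.00 = $4,032.64; Loan B costs 12 × $374.65 + $500.00 = $4,995.80.
Loan A is cheaper by $4,995.80 − $4,032.64 = $963.16.

Loan A by $960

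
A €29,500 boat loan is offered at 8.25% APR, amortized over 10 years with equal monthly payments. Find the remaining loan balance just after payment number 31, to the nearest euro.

With monthly rate i = 8.25%/12 = 0.0068750, the balance after k of n payments is P · [(1+i)^n − (1+i)^k] / [(1+i)^n − 1].
(1+0.0068750)^120 = 2.27544809 and (1+0.0068750)^31 = 1.23663715, so the balance is 29,500 × (2.27544809 − 1.23663715) / (2.27544809 − 1) = €24,026.79.

€24,027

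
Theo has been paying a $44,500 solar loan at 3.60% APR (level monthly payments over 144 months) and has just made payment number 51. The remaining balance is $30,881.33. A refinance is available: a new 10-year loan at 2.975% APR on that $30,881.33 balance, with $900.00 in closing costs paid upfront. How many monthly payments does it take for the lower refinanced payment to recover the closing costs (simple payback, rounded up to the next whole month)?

11 months

Current payment = 44,500 × 3.6%/12 / (1 − (1+0.0030000)^−144) = $381.03.
Refinanced payment = 30,881.33 × 0.0024792 / (1 − (1+0.0024792)^−120) = $297.84.
Monthly savings = $381.03 − $297.84 = $83.19.
Break-even = $900.00 / $83.19 = 10.82 → 11 months.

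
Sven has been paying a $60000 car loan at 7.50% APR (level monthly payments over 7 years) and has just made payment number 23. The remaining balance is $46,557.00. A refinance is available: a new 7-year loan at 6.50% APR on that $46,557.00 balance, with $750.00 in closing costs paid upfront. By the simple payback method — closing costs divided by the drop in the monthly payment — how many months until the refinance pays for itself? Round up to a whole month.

Current payment = 60,000 × 7.5%/12 / (1 − (1+0.0062500)^−84) = $920.30.
Refinanced payment = 46,557.00 × 0.0054167 / (1 − (1+0.0054167)^−84) = $691.35.
Monthly savings = $920.30 − $691.35 = $228.95.
Break-even = $750.00 / $228.95 = 3.28 → 4 months.

4 months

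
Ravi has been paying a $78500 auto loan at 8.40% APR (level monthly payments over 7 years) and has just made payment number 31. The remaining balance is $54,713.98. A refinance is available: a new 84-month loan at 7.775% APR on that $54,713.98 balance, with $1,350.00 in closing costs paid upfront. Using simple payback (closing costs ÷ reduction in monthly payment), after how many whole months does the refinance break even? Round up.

Current payment = 78,500 × 8.4%/12 / (1 − (1+0.0070000)^−84) = $1,239.22.
Refinanced payment = 54,713.98 × 0.0064792 / (1 − (1+0.0064792)^−84) = $846.66.
Monthly savings = $1,239.22 − $846.66 = $392.56.
Break-even = $1,350.00 / $392.56 = 3.44 → 4 months.

4 months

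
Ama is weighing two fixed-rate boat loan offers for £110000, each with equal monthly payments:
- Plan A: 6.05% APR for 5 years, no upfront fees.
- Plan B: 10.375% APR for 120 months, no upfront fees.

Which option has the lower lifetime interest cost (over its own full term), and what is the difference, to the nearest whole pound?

Plan A: monthly rate = 6.05%/12 = 0.0050417; payment = 110,000 × 0.0050417 / (1 − (1+0.0050417)^−60) = £2,129.17.
Total interest on Plan A = 60 × £2,129.17 − £110,000 = £17,750.20.
Plan B: at 10.375% the monthly rate is 0.0086458, so the payment is 110,000 × 0.0086458 / (1 − 1.0086458^−120) = £1,476.60.
Total interest on Plan B = 120 × £1,476.60 − £110,000 = £67,192.00.
Plan A is lower by £49,441.80.

Plan A by £49,442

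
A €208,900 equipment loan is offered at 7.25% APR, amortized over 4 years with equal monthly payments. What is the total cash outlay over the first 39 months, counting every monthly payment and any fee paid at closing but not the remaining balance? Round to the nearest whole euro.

Monthly rate = 7.25%/12 = 0.0060417; payment = 208,900 × 0.0060417 / (1 − (1+0.0060417)^−48) = €5,026.64.
Total outlay = 39 × €5,026.64 = €196,038.96.

€196,039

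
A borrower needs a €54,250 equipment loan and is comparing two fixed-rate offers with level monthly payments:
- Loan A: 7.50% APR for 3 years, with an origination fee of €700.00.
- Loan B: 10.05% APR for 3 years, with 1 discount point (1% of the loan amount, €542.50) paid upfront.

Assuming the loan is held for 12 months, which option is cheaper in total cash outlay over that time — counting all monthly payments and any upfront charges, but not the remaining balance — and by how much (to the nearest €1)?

Loan A: monthly rate = 7.5%/12 = 0.0062500; payment = 54,250 × 0.0062500 / (1 − (1+0.0062500)^−36) = €1,687.51.
Loan B: monthly rate = 10.05%/12 = 0.0083750; payment = 54,250 × 0.0083750 / (1 − (1+0.0083750)^−36) = €1,751.77.
Over 12 months: Loan A costs 12 × €1,687.51 + €700.00 = €20,950.12; Loan B costs 12 × €1,751.77 + €542.50 = €21,563.74.
Loan A is cheaper by €21,563.74 − €20,950.12 = €613.62.

Loan A by €614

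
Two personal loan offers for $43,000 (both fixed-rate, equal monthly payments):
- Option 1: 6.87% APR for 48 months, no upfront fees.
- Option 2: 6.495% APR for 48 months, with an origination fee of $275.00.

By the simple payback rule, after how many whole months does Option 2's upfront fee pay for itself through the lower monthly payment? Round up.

Option 1: at 6.87% the monthly rate is 0.0057250, so the payment is 43,000 × 0.0057250 / (1 − 1.0057250^−48) = $1,027.10.
Option 2: at 6.495% the monthly rate is 0.0054125, so the payment is 43,000 × 0.0054125 / (1 − 1.0054125^−48) = $1,019.64.
Monthly savings = $1,027.10 − $1,019.64 = $7.46.
Break-even = $275.00 / $7.46 = 36.86 → 37 months.

37 months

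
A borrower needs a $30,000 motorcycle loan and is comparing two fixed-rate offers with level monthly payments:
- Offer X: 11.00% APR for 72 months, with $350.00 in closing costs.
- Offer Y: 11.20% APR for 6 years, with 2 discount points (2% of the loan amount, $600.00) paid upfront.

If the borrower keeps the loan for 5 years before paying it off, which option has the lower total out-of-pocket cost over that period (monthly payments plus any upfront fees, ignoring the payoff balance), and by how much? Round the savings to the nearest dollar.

Offer X: at 11.00% the monthly rate is 0.0091667, so the payment is 30,000 × 0.0091667 / (1 − 1.0091667^−72) = $571.02.
Offer Y: at 11.20% the monthly rate is 0.0093333, so the payment is 30,000 × 0.0093333 / (1 − 1.0093333^−72) = $574.10.
Over 60 months: Offer X costs 60 × $571.02 + $350.00 = $34,611.20; Offer Y costs 60 × $574.10 + $600.00 = $35,046.00.
Offer X is cheaper by $35,046.00 − $34,611.20 = $434.80.

Offer X by $435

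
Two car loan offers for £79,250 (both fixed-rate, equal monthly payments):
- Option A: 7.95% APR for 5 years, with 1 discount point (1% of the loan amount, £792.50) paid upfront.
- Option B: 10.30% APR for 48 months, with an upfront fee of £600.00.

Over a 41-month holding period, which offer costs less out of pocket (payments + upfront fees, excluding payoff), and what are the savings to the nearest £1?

Option A by £16,880

Option A: at 7.95% the monthly rate is 0.0066250, so the payment is 79,250 × 0.0066250 / (1 − 1.0066250^−60) = £1,605.01.
Option B: at 10.30% the monthly rate is 0.0085833, so the payment is 79,250 × 0.0085833 / (1 − 1.0085833^−48) = £2,021.42.
Over 41 months: Option A costs 41 × £1,605.01 + £792.50 = £66,597.91; Option B costs 41 × £2,021.42 + £600.00 = £83,478.22.
Option A is cheaper by £83,478.22 − £66,597.91 = £16,880.31.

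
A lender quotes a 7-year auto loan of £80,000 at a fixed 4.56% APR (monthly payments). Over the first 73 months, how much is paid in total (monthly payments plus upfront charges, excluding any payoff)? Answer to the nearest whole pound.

Monthly rate = 4.56%/12 = 0.0038000; payment = 80,000 × 0.0038000 / (1 − (1+0.0038000)^−84) = £1,114.25.
Total outlay = 73 × £1,114.25 = £81,340.25.

£81,340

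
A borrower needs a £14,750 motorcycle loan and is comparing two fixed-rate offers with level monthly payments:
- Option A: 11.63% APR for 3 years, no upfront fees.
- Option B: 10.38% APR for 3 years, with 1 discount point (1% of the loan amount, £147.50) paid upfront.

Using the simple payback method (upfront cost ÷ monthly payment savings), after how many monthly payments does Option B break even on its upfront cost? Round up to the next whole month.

Option A: monthly rate = 11.63%/12 = 0.0096917; payment = 14,750 × 0.0096917 / (1 − (1+0.0096917)^−36) = £487.31.
Option B: at 10.38% the monthly rate is 0.0086500, so the payment is 14,750 × 0.0086500 / (1 − 1.0086500^−36) = £478.58.
Monthly savings = £487.31 − £478.58 = £8.73.
Break-even = £147.50 / £8.73 = 16.90 → 17 months.

17 months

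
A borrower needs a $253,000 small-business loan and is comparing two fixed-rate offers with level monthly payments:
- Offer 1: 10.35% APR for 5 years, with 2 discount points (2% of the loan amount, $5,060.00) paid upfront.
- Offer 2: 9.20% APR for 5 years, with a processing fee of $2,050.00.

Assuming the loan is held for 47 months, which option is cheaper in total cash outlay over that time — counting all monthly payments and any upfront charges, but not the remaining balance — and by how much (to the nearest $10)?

Offer 1: at 10.35% the monthly rate is 0.0086250, so the payment is 253,000 × 0.0086250 / (1 − 1.0086250^−60) = $5,419.18.
Offer 2: at 9.20% the monthly rate is 0.0076667, so the payment is 253,000 × 0.0076667 / (1 − 1.0076667^−60) = $5,276.46.
Over 47 months: Offer 1 costs 47 × $5,419.18 + $5,060.00 = $259,761.46; Offer 2 costs 47 × $5,276.46 + $2,050.00 = $250,043.62.
Offer 2 is cheaper by $259,761.46 − $250,043.62 = $9,717.84.

Offer 2 by $9,720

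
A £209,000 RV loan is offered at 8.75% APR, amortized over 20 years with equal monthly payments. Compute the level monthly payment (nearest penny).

At 8.75% the monthly rate is 0.0072917, so the payment is 209,000 × 0.0072917 / (1 − 1.0072917^−240) = £1,846.96.

£1,846.96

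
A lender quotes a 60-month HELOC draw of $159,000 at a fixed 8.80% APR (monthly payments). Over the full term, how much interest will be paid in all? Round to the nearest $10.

$38,110

Monthly rate = 8.8%/12 = 0.0073333; payment = 159,000 × 0.0073333 / (1 − (1+0.0073333)^−60) = $3,285.17.
Total paid = 60 × $3,285.17 = $197,110.20; interest = $197,110.20 − $159,000 = $38,110.20.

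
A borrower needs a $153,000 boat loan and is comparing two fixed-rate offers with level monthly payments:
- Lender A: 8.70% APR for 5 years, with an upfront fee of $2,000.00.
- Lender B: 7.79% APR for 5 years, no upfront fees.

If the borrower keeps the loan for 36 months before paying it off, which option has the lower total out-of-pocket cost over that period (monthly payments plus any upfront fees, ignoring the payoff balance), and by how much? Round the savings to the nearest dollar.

Lender B by $4,407

Lender A: monthly rate = 8.7%/12 = 0.0072500; payment = 153,000 × 0.0072500 / (1 − (1+0.0072500)^−60) = $3,153.80.
Lender B: monthly rate = 7.79%/12 = 0.0064917; payment = 153,000 × 0.0064917 / (1 − (1+0.0064917)^−60) = $3,086.93.
Over 36 months: Lender A costs 36 × $3,153.80 + $2,000.00 = $115,536.80; Lender B costs 36 × $3,086.93 = $111,129.48.
Lender B is cheaper by $115,536.80 − $111,129.48 = $4,407.32.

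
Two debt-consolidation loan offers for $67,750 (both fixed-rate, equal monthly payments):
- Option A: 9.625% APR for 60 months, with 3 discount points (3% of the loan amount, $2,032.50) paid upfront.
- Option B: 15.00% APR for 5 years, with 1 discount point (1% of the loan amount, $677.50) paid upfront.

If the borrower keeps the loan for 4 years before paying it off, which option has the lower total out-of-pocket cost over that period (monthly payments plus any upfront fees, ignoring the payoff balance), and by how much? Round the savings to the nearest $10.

Option A: monthly rate = 9.625%/12 = 0.0080208; payment = 67,750 × 0.0080208 / (1 − (1+0.0080208)^−60) = $1,427.02.
Option B: at 15.00% the monthly rate is 0.0125000, so the payment is 67,750 × 0.0125000 / (1 − 1.0125000^−60) = $1,611.77.
Over 48 months: Option A costs 48 × $1,427.02 + $2,032.50 = $70,529.46; Option B costs 48 × $1,611.77 + $677.50 = $78,042.46.
Option A is cheaper by $78,042.46 − $70,529.46 = $7,513.00.

Option A by $7,510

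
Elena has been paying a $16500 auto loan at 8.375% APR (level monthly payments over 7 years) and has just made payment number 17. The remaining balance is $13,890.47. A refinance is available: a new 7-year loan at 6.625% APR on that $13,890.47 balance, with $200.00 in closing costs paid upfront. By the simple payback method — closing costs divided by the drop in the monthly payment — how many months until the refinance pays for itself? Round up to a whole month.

4 months

Current payment = 16,500 × 8.375%/12 / (1 − (1+0.0069792)^−84) = $260.27.
Refinanced payment = 13,890.47 × 0.0055208 / (1 − (1+0.0055208)^−84) = $207.11.
Monthly savings = $260.27 − $207.11 = $53.16.
Break-even = $200.00 / $53.16 = 3.76 → 4 months.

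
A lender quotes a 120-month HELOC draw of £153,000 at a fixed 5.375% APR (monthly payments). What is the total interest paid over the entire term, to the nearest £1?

£45,119

At 5.375% the monthly rate is 0.0044792, so the payment is 153,000 × 0.0044792 / (1 − 1.0044792^−120) = £1,650.99.
Total paid = 120 × £1,650.99 = £198,118.80; interest = £198,118.80 − £153,000 = £45,118.80.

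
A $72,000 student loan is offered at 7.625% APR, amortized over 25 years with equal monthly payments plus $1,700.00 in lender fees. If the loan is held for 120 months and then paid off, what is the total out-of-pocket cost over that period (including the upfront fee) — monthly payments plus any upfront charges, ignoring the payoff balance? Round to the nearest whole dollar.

At 7.625% the monthly rate is 0.0063542, so the payment is 72,000 × 0.0063542 / (1 − 1.0063542^−300) = $537.94.
Total outlay = 120 × $537.94 + $1,700.00 = $66,252.80.

$66,253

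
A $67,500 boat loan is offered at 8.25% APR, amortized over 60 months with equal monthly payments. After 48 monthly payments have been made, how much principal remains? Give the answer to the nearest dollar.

With monthly rate i = 8.25%/12 = 0.0068750, the balance after k of n payments is P · [(1+i)^n − (1+i)^k] / [(1+i)^n − 1].
(1+0.0068750)^60 = 1.50845884 and (1+0.0068750)^48 = 1.38939833, so the balance is 67,500 × (1.50845884 − 1.38939833) / (1.50845884 − 1) = $15,805.77.

$15,806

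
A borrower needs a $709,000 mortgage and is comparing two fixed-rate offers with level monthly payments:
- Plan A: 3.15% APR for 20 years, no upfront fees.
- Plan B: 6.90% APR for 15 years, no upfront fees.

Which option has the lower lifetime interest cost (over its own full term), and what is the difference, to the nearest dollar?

Plan A: monthly rate = 3.15%/12 = 0.0026250; payment = 709,000 × 0.0026250 / (1 − (1+0.0026250)^−240) = $3,985.55.
Total interest on Plan A = 240 × $3,985.55 − $709,000 = $247,532.00.
Plan B: monthly rate = 6.9%/12 = 0.0057500; payment = 709,000 × 0.0057500 / (1 − (1+0.0057500)^−180) = $6,333.12.
Total interest on Plan B = 180 × $6,333.12 − $709,000 = $430,961.60.
Plan A is lower by $183,429.60.

Plan A by $183,430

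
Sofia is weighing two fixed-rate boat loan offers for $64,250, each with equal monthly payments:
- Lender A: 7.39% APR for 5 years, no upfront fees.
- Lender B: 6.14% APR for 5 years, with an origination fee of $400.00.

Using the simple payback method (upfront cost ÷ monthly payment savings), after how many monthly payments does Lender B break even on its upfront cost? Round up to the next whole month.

11 months

Lender A: at 7.39% the monthly rate is 0.0061583, so the payment is 64,250 × 0.0061583 / (1 − 1.0061583^−60) = $1,284.08.
Lender B: at 6.14% the monthly rate is 0.0051167, so the payment is 64,250 × 0.0051167 / (1 − 1.0051167^−60) = $1,246.32.
Monthly savings = $1,284.08 − $1,246.32 = $37.76.
Break-even = $400.00 / $37.76 = 10.59 → 11 months.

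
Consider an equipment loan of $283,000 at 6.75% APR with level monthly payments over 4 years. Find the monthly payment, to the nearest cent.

$6,744.01

At 6.75% the monthly rate is 0.0056250, so the payment is 283,000 × 0.0056250 / (1 − 1.0056250^−48) = $6,744.01.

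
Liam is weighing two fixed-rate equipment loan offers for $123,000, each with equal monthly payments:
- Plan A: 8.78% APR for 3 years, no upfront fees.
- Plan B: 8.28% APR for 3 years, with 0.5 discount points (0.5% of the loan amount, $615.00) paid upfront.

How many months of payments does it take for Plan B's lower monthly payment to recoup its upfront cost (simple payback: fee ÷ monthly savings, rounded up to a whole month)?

Plan A: at 8.78% the monthly rate is 0.0073167, so the payment is 123,000 × 0.0073167 / (1 − 1.0073167^−36) = $3,898.79.
Plan B: monthly rate = 8.28%/12 = 0.0069000; payment = 123,000 × 0.0069000 / (1 − (1+0.0069000)^−36) = $3,870.28.
Monthly savings = $3,898.79 − $3,870.28 = $28.51.
Break-even = $615.00 / $28.51 = 21.57 → 22 months.

22 months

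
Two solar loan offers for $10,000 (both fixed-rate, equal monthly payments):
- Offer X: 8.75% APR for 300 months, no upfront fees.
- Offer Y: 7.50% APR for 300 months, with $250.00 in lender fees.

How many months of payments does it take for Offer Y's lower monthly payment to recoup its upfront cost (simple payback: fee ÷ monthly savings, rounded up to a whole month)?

Offer X: monthly rate = 8.75%/12 = 0.0072917; payment = 10,000 × 0.0072917 / (1 − (1+0.0072917)^−300) = $82.21.
Offer Y: at 7.50% the monthly rate is 0.0062500, so the payment is 10,000 × 0.0062500 / (1 − 1.0062500^−300) = $73.90.
Monthly savings = $82.21 − $73.90 = $8.31.
Break-even = $250.00 / $8.31 = 30.08 → 31 months.

31 months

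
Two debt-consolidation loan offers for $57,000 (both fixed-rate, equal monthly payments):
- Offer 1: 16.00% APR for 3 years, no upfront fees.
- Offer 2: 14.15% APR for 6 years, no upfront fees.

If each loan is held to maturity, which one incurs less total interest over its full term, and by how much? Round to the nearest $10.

Offer 1 by $12,750

Offer 1: monthly rate = 16%/12 = 0.0133333; payment = 57,000 × 0.0133333 / (1 − (1+0.0133333)^−36) = $2,003.95.
Total interest on Offer 1 = 36 × $2,003.95 − $57,000 = $15,142.20.
Offer 2: at 14.15% the monthly rate is 0.0117917, so the payment is 57,000 × 0.0117917 / (1 − 1.0117917^−72) = $1,179.11.
Total interest on Offer 2 = 72 × $1,179.11 − $57,000 = $27,895.92.
Offer 1 is lower by $12,753.72.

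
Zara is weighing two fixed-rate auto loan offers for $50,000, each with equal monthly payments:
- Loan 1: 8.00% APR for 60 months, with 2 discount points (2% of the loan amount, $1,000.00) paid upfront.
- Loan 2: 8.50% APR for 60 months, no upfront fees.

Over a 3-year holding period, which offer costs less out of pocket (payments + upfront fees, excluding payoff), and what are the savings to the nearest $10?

Loan 2 by $570

Loan 1: monthly rate = 8%/12 = 0.0066667; payment = 50,000 × 0.0066667 / (1 − (1+0.0066667)^−60) = $1,013.82.
Loan 2: at 8.50% the monthly rate is 0.0070833, so the payment is 50,000 × 0.0070833 / (1 − 1.0070833^−60) = $1,025.83.
Over 36 months: Loan 1 costs 36 × $1,013.82 + $1,000.00 = $37,497.52; Loan 2 costs 36 × $1,025.83 = $36,929.88.
Loan 2 is cheaper by $37,497.52 − $36,929.88 = $567.64.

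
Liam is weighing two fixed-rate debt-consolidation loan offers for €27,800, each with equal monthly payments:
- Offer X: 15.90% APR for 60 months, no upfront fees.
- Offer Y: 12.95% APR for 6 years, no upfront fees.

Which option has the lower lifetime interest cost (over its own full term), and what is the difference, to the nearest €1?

Offer Y by €346

Offer X: at 15.90% the monthly rate is 0.0132500, so the payment is 27,800 × 0.0132500 / (1 − 1.0132500^−60) = €674.57.
Total interest on Offer X = 60 × €674.57 − €27,800 = €12,674.20.
Offer Y: monthly rate = 12.95%/12 = 0.0107917; payment = 27,800 × 0.0107917 / (1 − (1+0.0107917)^−72) = €557.33.
Total interest on Offer Y = 72 × €557.33 − €27,800 = €12,327.76.
Offer Y is lower by €346.44.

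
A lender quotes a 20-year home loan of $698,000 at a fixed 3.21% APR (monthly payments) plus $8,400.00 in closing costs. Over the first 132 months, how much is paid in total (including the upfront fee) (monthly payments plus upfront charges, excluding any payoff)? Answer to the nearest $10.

$529,120

Monthly rate = 3.21%/12 = 0.0026750; payment = 698,000 × 0.0026750 / (1 − (1+0.0026750)^−240) = $3,944.88.
Total outlay = 132 × $3,944.88 + $8,400.00 = $529,124.16.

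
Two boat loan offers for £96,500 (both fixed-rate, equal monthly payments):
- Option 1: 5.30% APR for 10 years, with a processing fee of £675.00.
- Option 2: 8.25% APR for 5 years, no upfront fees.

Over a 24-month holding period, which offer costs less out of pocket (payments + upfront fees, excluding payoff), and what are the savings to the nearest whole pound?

Option 1: monthly rate = 5.3%/12 = 0.0044167; payment = 96,500 × 0.0044167 / (1 − (1+0.0044167)^−120) = £1,037.74.
Option 2: at 8.25% the monthly rate is 0.0068750, so the payment is 96,500 × 0.0068750 / (1 − 1.0068750^−60) = £1,968.24.
Over 24 months: Option 1 costs 24 × £1,037.74 + £675.00 = £25,580.76; Option 2 costs 24 × £1,968.24 = £47,237.76.
Option 1 is cheaper by £47,237.76 − £25,580.76 = £21,657.00.

Option 1 by £21,657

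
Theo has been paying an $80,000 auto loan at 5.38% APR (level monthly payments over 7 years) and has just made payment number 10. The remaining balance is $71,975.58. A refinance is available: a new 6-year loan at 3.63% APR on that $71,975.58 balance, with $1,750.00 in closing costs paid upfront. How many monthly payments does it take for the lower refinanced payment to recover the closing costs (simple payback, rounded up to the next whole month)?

Current payment = 80,000 × 5.38%/12 / (1 − (1+0.0044833)^−84) = $1,145.05.
Refinanced payment = 71,975.58 × 0.0030250 / (1 − (1+0.0030250)^−72) = $1,113.98.
Monthly savings = $1,145.05 − $1,113.98 = $31.07.
Break-even = $1,750.00 / $31.07 = 56.32 → 57 months.

57 months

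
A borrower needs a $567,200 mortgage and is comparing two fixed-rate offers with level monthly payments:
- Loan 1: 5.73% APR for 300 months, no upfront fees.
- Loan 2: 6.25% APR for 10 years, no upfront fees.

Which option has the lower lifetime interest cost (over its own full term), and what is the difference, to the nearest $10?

Loan 2 by $304,210

Loan 1: at 5.73% the monthly rate is 0.0047750, so the payment is 567,200 × 0.0047750 / (1 − 1.0047750^−300) = $3,561.44.
Total interest on Loan 1 = 300 × $3,561.44 − $567,200 = $501,232.00.
Loan 2: at 6.25% the monthly rate is 0.0052083, so the payment is 567,200 × 0.0052083 / (1 − 1.0052083^−120) = $6,368.53.
Total interest on Loan 2 = 120 × $6,368.53 − $567,200 = $197,023.60.
Loan 2 is lower by $304,208.40.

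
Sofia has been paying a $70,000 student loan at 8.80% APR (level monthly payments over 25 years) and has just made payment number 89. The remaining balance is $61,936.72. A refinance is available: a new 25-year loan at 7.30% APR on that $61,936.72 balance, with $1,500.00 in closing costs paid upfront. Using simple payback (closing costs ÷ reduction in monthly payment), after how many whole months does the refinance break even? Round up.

12 months

Current payment = 70,000 × 8.8%/12 / (1 − (1+0.0073333)^−300) = $577.88.
Refinanced payment = 61,936.72 × 0.0060833 / (1 − (1+0.0060833)^−300) = $449.68.
Monthly savings = $577.88 − $449.68 = $128.20.
Break-even = $1,500.00 / $128.20 = 11.70 → 12 months.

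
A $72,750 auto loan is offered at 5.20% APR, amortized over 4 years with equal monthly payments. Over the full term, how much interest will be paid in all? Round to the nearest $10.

$7,990

Monthly rate = 5.2%/12 = 0.0043333; payment = 72,750 × 0.0043333 / (1 − (1+0.0043333)^−48) = $1,681.98.
Total paid = 48 × $1,681.98 = $80,735.04; interest = $80,735.04 − $72,750 = $7,985.04.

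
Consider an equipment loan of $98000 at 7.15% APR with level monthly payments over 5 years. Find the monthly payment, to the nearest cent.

At 7.15% the monthly rate is 0.0059583, so the payment is 98,000 × 0.0059583 / (1 − 1.0059583^−60) = $1,947.46.

$1,947.46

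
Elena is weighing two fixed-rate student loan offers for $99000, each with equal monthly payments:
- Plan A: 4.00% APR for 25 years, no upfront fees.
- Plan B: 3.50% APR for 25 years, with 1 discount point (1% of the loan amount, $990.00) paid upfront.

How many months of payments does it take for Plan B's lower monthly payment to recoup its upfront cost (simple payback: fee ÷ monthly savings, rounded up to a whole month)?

Plan A: at 4.00% the monthly rate is 0.0033333, so the payment is 99,000 × 0.0033333 / (1 − 1.0033333^−300) = $522.56.
Plan B: at 3.50% the monthly rate is 0.0029167, so the payment is 99,000 × 0.0029167 / (1 − 1.0029167^−300) = $495.62.
Monthly savings = $522.56 − $495.62 = $26.94.
Break-even = $990.00 / $26.94 = 36.75 → 37 months.

37 months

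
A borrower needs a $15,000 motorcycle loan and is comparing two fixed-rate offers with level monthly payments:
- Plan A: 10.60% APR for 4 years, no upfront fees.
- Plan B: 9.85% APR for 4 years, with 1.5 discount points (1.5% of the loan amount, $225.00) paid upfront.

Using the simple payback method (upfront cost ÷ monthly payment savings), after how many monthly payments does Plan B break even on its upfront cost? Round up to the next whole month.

42 months

Plan A: at 10.60% the monthly rate is 0.0088333, so the payment is 15,000 × 0.0088333 / (1 − 1.0088333^−48) = $384.78.
Plan B: monthly rate = 9.85%/12 = 0.0082083; payment = 15,000 × 0.0082083 / (1 − (1+0.0082083)^−48) = $379.36.
Monthly savings = $384.78 − $379.36 = $5.42.
Break-even = $225.00 / $5.42 = 41.51 → 42 months.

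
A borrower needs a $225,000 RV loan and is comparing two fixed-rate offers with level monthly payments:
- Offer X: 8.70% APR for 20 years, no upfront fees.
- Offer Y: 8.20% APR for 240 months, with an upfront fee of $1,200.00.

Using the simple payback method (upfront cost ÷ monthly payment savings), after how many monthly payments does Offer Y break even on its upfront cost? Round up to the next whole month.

Offer X: at 8.70% the monthly rate is 0.0072500, so the payment is 225,000 × 0.0072500 / (1 − 1.0072500^−240) = $1,981.18.
Offer Y: at 8.20% the monthly rate is 0.0068333, so the payment is 225,000 × 0.0068333 / (1 − 1.0068333^−240) = $1,910.09.
Monthly savings = $1,981.18 − $1,910.09 = $71.09.
Break-even = $1,200.00 / $71.09 = 16.88 → 17 months.

17 months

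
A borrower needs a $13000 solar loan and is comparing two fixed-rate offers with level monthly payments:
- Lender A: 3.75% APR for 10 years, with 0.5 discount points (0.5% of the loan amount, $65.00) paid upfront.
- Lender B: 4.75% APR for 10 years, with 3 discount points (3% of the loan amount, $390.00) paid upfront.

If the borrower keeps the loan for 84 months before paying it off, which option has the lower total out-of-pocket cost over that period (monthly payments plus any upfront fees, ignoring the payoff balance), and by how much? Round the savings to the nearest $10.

Lender A by $850

Lender A: at 3.75% the monthly rate is 0.0031250, so the payment is 13,000 × 0.0031250 / (1 − 1.0031250^−120) = $130.08.
Lender B: at 4.75% the monthly rate is 0.0039583, so the payment is 13,000 × 0.0039583 / (1 − 1.0039583^−120) = $136.30.
Over 84 months: Lender A costs 84 × $130.08 + $65.00 = $10,991.72; Lender B costs 84 × $136.30 + $390.00 = $11,839.20.
Lender A is cheaper by $11,839.20 − $10,991.72 = $847.48.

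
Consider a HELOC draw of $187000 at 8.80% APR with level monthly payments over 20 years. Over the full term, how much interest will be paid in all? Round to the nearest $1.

At 8.80% the monthly rate is 0.0073333, so the payment is 187,000 × 0.0073333 / (1 − 1.0073333^−240) = $1,658.51.
Total paid = 240 × $1,658.51 = $398,042.40; interest = $398,042.40 − $187,000 = $211,042.40.

$211,042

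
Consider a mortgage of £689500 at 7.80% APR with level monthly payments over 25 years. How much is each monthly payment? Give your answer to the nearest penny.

Monthly rate = 7.8%/12 = 0.0065000; payment = 689,500 × 0.0065000 / (1 − (1+0.0065000)^−300) = £5,230.65.

£5,230.65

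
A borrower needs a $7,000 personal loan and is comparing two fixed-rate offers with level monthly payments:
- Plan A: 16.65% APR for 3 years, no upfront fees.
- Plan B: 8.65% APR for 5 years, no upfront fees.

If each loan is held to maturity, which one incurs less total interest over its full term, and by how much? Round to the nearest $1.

Plan A: at 16.65% the monthly rate is 0.0138750, so the payment is 7,000 × 0.0138750 / (1 − 1.0138750^−36) = $248.35.
Total interest on Plan A = 36 × $248.35 − $7,000 = $1,940.60.
Plan B: monthly rate = 8.65%/12 = 0.0072083; payment = 7,000 × 0.0072083 / (1 − (1+0.0072083)^−60) = $144.12.
Total interest on Plan B = 60 × $144.12 − $7,000 = $1,647.20.
Plan B is lower by $293.40.

Plan B by $293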